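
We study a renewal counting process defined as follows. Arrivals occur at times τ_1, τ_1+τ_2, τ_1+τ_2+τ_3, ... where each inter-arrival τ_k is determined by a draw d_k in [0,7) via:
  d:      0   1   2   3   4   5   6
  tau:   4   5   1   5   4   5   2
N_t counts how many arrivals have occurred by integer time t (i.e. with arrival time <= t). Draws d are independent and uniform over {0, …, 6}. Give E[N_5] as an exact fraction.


Inter-arrival values over d=0..6: [4, 5, 1, 5, 4, 5, 2]
Each d has probability 1/7, so the pmf of τ is: f(1) = 1/7, f(2) = 1/7, f(4) = 2/7, f(5) = 3/7
Renewal equation for m(n) = E[N_n]: condition on τ_1 = k (if k <= n, one arrival plus a fresh copy on the remaining n−k steps): m(n) = F(n) + Σ_{k<=n} f(k)·m(n−k), where F(n) = P(τ <= n) and m(0) = 0
m(1) = F(1) = 1/7
m(2) = F(2) + f(1)·m(1) = 2/7 + 1/7·1/7 = 15/49
m(3) = F(3) + f(1)·m(2) + f(2)·m(1) = 2/7 + 1/7·15/49 + 1/7·1/7 = 120/343
m(4) = F(4) + f(1)·m(3) + f(2)·m(2) = 4/7 + 1/7·120/343 + 1/7·15/49 = 1597/2401
m(5) = F(5) + f(1)·m(4) + f(2)·m(3) + f(4)·m(1) = 1 + 1/7·1597/2401 + 1/7·120/343 + 2/7·1/7 = 19930/16807
E[N_5] = m(5) = 19930/16807

19930/16807


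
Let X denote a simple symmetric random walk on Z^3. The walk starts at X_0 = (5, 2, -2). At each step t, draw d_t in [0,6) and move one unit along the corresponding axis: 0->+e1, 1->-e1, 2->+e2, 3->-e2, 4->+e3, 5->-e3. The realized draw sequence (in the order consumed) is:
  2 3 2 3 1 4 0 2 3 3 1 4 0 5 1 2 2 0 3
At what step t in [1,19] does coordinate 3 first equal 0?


t=0: X=(5, 2, -2), d=2 → +e2, X_1=(5, 3, -2)
t=1: X=(5, 3, -2), d=3 → -e2, X_2=(5, 2, -2)
t=2: X=(5, 2, -2), d=2 → +e2, X_3=(5, 3, -2)
t=3: X=(5, 3, -2), d=3 → -e2, X_4=(5, 2, -2)
t=4: X=(5, 2, -2), d=1 → -e1, X_5=(4, 2, -2)
t=5: X=(4, 2, -2), d=4 → +e3, X_6=(4, 2, -1)
t=6: X=(4, 2, -1), d=0 → +e1, X_7=(5, 2, -1)
t=7: X=(5, 2, -1), d=2 → +e2, X_8=(5, 3, -1)
t=8: X=(5, 3, -1), d=3 → -e2, X_9=(5, 2, -1)
t=9: X=(5, 2, -1), d=3 → -e2, X_10=(5, 1, -1)
t=10: X=(5, 1, -1), d=1 → -e1, X_11=(4, 1, -1)
t=11: X=(4, 1, -1), d=4 → +e3, X_12=(4, 1, 0)
t=12: X=(4, 1, 0), d=0 → +e1, X_13=(5, 1, 0)
t=13: X=(5, 1, 0), d=5 → -e3, X_14=(5, 1, -1)
t=14: X=(5, 1, -1), d=1 → -e1, X_15=(4, 1, -1)
t=15: X=(4, 1, -1), d=2 → +e2, X_16=(4, 2, -1)
t=16: X=(4, 2, -1), d=2 → +e2, X_17=(4, 3, -1)
t=17: X=(4, 3, -1), d=0 → +e1, X_18=(5, 3, -1)
t=18: X=(5, 3, -1), d=3 → -e2, X_19=(5, 2, -1)

12


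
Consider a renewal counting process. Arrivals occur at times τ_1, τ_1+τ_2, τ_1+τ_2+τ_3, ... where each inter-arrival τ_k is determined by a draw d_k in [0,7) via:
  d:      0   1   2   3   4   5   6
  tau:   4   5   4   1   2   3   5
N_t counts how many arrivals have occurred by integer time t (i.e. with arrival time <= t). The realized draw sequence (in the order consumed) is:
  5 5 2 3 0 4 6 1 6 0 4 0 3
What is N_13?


4

draw d_1=5: τ_1=3, arrival time A_1=3
draw d_2=5: τ_2=3, arrival time A_2=6
draw d_3=2: τ_3=4, arrival time A_3=10
draw d_4=3: τ_4=1, arrival time A_4=11
draw d_5=0: τ_5=4, arrival time A_5=15
draw d_6=4: τ_6=2, arrival time A_6=17
draw d_7=6: τ_7=5, arrival time A_7=22
draw d_8=1: τ_8=5, arrival time A_8=27
draw d_9=6: τ_9=5, arrival time A_9=32
draw d_10=0: τ_10=4, arrival time A_10=36
draw d_11=4: τ_11=2, arrival time A_11=38
draw d_12=0: τ_12=4, arrival time A_12=42
draw d_13=3: τ_13=1, arrival time A_13=43
N_t over t=0..13: 0:0 1:0 2:0 3:1 4:1 5:1 6:2 7:2 8:2 9:2 10:3 11:4 12:4 13:4


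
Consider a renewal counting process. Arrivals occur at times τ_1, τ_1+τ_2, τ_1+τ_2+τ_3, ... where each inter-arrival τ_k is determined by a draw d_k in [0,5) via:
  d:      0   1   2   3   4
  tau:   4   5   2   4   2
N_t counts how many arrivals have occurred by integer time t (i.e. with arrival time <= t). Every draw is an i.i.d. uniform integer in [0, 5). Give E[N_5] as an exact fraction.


29/25

Inter-arrival values over d=0..4: [4, 5, 2, 4, 2]
Each d has probability 1/5, so the pmf of τ is: f(2) = 2/5, f(4) = 2/5, f(5) = 1/5
Renewal equation for m(n) = E[N_n]: condition on τ_1 = k (if k <= n, one arrival plus a fresh copy on the remaining n−k steps): m(n) = F(n) + Σ_{k<=n} f(k)·m(n−k), where F(n) = P(τ <= n) and m(0) = 0
m(1) = F(1) = 0
m(2) = F(2) = 2/5
m(3) = F(3) = 2/5
m(4) = F(4) + f(2)·m(2) = 4/5 + 2/5·2/5 = 24/25
m(5) = F(5) + f(2)·m(3) = 1 + 2/5·2/5 = 29/25
E[N_5] = m(5) = 29/25


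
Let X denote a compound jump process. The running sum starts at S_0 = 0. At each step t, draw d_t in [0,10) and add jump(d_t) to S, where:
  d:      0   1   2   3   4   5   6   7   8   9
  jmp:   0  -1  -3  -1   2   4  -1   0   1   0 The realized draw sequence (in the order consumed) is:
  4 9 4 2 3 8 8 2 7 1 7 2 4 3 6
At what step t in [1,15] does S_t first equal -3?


13

t=0: S=0, d=4, jump=2, S_1=2
t=1: S=2, d=9, jump=0, S_2=2
t=2: S=2, d=4, jump=2, S_3=4
t=3: S=4, d=2, jump=-3, S_4=1
t=4: S=1, d=3, jump=-1, S_5=0
t=5: S=0, d=8, jump=1, S_6=1
t=6: S=1, d=8, jump=1, S_7=2
t=7: S=2, d=2, jump=-3, S_8=-1
t=8: S=-1, d=7, jump=0, S_9=-1
t=9: S=-1, d=1, jump=-1, S_10=-2
t=10: S=-2, d=7, jump=0, S_11=-2
t=11: S=-2, d=2, jump=-3, S_12=-5
t=12: S=-5, d=4, jump=2, S_13=-3
t=13: S=-3, d=3, jump=-1, S_14=-4
t=14: S=-4, d=6, jump=-1, S_15=-5


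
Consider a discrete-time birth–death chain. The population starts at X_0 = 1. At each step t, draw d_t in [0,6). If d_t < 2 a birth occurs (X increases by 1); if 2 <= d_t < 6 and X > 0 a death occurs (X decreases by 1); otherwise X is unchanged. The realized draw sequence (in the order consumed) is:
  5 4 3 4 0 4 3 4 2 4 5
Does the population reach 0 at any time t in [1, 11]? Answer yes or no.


t=0: X=1, d=5 → death, X_1=0
t=1: X=0, d=4 → hold, X_2=0
t=2: X=0, d=3 → hold, X_3=0
t=3: X=0, d=4 → hold, X_4=0
t=4: X=0, d=0 → birth, X_5=1
t=5: X=1, d=4 → death, X_6=0
t=6: X=0, d=3 → hold, X_7=0
t=7: X=0, d=4 → hold, X_8=0
t=8: X=0, d=2 → hold, X_9=0
t=9: X=0, d=4 → hold, X_10=0
t=10: X=0, d=5 → hold, X_11=0

yes


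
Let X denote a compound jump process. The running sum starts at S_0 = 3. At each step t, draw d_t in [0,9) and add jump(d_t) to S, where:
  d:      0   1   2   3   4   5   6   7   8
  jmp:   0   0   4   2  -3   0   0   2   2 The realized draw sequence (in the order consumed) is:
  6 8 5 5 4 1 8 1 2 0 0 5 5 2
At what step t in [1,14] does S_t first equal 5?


2

t=0: S=3, d=6, jump=0, S_1=3
t=1: S=3, d=8, jump=2, S_2=5
t=2: S=5, d=5, jump=0, S_3=5
t=3: S=5, d=5, jump=0, S_4=5
t=4: S=5, d=4, jump=-3, S_5=2
t=5: S=2, d=1, jump=0, S_6=2
t=6: S=2, d=8, jump=2, S_7=4
t=7: S=4, d=1, jump=0, S_8=4
t=8: S=4, d=2, jump=4, S_9=8
t=9: S=8, d=0, jump=0, S_10=8
t=10: S=8, d=0, jump=0, S_11=8
t=11: S=8, d=5, jump=0, S_12=8
t=12: S=8, d=5, jump=0, S_13=8
t=13: S=8, d=2, jump=4, S_14=12


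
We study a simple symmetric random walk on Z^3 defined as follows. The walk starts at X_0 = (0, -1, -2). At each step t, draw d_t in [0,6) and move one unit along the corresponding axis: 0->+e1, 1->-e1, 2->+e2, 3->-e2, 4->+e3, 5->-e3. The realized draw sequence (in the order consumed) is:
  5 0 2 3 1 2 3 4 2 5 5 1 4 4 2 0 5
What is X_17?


(0, 1, -3)

t=0: X=(0, -1, -2), d=5 → -e3, X_1=(0, -1, -3)
t=1: X=(0, -1, -3), d=0 → +e1, X_2=(1, -1, -3)
t=2: X=(1, -1, -3), d=2 → +e2, X_3=(1, 0, -3)
t=3: X=(1, 0, -3), d=3 → -e2, X_4=(1, -1, -3)
t=4: X=(1, -1, -3), d=1 → -e1, X_5=(0, -1, -3)
t=5: X=(0, -1, -3), d=2 → +e2, X_6=(0, 0, -3)
t=6: X=(0, 0, -3), d=3 → -e2, X_7=(0, -1, -3)
t=7: X=(0, -1, -3), d=4 → +e3, X_8=(0, -1, -2)
t=8: X=(0, -1, -2), d=2 → +e2, X_9=(0, 0, -2)
t=9: X=(0, 0, -2), d=5 → -e3, X_10=(0, 0, -3)
t=10: X=(0, 0, -3), d=5 → -e3, X_11=(0, 0, -4)
t=11: X=(0, 0, -4), d=1 → -e1, X_12=(-1, 0, -4)
t=12: X=(-1, 0, -4), d=4 → +e3, X_13=(-1, 0, -3)
t=13: X=(-1, 0, -3), d=4 → +e3, X_14=(-1, 0, -2)
t=14: X=(-1, 0, -2), d=2 → +e2, X_15=(-1, 1, -2)
t=15: X=(-1, 1, -2), d=0 → +e1, X_16=(0, 1, -2)
t=16: X=(0, 1, -2), d=5 → -e3, X_17=(0, 1, -3)


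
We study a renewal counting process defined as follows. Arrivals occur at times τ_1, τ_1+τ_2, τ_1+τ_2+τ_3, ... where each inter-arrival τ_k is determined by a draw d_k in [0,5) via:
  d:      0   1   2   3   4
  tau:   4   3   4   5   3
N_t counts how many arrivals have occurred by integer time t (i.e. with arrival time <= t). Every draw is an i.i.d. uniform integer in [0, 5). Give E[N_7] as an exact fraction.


37/25

Inter-arrival values over d=0..4: [4, 3, 4, 5, 3]
Each d has probability 1/5, so the pmf of τ is: f(3) = 2/5, f(4) = 2/5, f(5) = 1/5
Renewal equation for m(n) = E[N_n]: condition on τ_1 = k (if k <= n, one arrival plus a fresh copy on the remaining n−k steps): m(n) = F(n) + Σ_{k<=n} f(k)·m(n−k), where F(n) = P(τ <= n) and m(0) = 0
m(1) = F(1) = 0
m(2) = F(2) = 0
m(3) = F(3) = 2/5
m(4) = F(4) = 4/5
m(5) = F(5) = 1
m(6) = F(6) + f(3)·m(3) = 1 + 2/5·2/5 = 29/25
m(7) = F(7) + f(3)·m(4) + f(4)·m(3) = 1 + 2/5·4/5 + 2/5·2/5 = 37/25
E[N_7] = m(7) = 37/25


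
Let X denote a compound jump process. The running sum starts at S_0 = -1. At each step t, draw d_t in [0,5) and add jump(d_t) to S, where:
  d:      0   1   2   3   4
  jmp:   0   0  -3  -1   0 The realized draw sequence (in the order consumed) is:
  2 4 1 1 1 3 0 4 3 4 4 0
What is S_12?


t=0: S=-1, d=2, jump=-3, S_1=-4
t=1: S=-4, d=4, jump=0, S_2=-4
t=2: S=-4, d=1, jump=0, S_3=-4
t=3: S=-4, d=1, jump=0, S_4=-4
t=4: S=-4, d=1, jump=0, S_5=-4
t=5: S=-4, d=3, jump=-1, S_6=-5
t=6: S=-5, d=0, jump=0, S_7=-5
t=7: S=-5, d=4, jump=0, S_8=-5
t=8: S=-5, d=3, jump=-1, S_9=-6
t=9: S=-6, d=4, jump=0, S_10=-6
t=10: S=-6, d=4, jump=0, S_11=-6
t=11: S=-6, d=0, jump=0, S_12=-6

-6


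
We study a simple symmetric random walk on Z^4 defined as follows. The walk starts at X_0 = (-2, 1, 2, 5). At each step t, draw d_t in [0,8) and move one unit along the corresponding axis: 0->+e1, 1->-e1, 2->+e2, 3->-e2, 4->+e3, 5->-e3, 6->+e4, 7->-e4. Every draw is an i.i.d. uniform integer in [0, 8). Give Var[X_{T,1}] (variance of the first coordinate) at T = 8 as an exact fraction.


Outcome values over d=0..7: [1, -1, 0, 0, 0, 0, 0, 0]
Σy = 0, Σy² = 2, M = 8
μ = 0/8 = 0,  σ² = 2/8 − (0)² = 1/4
Independent increments: Var[X_8] = 8·σ² = 8·(1/4) = 2

2


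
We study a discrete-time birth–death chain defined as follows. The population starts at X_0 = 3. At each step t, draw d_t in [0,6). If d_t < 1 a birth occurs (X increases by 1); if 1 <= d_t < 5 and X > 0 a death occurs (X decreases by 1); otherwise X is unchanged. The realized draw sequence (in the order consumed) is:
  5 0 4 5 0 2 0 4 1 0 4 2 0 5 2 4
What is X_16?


0

t=0: X=3, d=5 → hold, X_1=3
t=1: X=3, d=0 → birth, X_2=4
t=2: X=4, d=4 → death, X_3=3
t=3: X=3, d=5 → hold, X_4=3
t=4: X=3, d=0 → birth, X_5=4
t=5: X=4, d=2 → death, X_6=3
t=6: X=3, d=0 → birth, X_7=4
t=7: X=4, d=4 → death, X_8=3
t=8: X=3, d=1 → death, X_9=2
t=9: X=2, d=0 → birth, X_10=3
t=10: X=3, d=4 → death, X_11=2
t=11: X=2, d=2 → death, X_12=1
t=12: X=1, d=0 → birth, X_13=2
t=13: X=2, d=5 → hold, X_14=2
t=14: X=2, d=2 → death, X_15=1
t=15: X=1, d=4 → death, X_16=0


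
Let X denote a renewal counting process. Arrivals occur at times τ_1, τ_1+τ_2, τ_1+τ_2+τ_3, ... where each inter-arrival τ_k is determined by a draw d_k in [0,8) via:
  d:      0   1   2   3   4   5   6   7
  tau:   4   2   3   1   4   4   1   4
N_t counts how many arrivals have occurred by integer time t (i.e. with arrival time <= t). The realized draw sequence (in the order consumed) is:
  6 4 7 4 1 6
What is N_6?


2

draw d_1=6: τ_1=1, arrival time A_1=1
draw d_2=4: τ_2=4, arrival time A_2=5
draw d_3=7: τ_3=4, arrival time A_3=9
draw d_4=4: τ_4=4, arrival time A_4=13
draw d_5=1: τ_5=2, arrival time A_5=15
draw d_6=6: τ_6=1, arrival time A_6=16
N_t over t=0..6: 0:0 1:1 2:1 3:1 4:1 5:2 6:2


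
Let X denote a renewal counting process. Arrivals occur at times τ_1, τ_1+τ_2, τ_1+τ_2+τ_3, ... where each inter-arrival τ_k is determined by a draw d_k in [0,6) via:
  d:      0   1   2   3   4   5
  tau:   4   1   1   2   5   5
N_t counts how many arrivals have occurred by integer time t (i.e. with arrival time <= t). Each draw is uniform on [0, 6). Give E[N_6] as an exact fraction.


11027/5832

Inter-arrival values over d=0..5: [4, 1, 1, 2, 5, 5]
Each d has probability 1/6, so the pmf of τ is: f(1) = 1/3, f(2) = 1/6, f(4) = 1/6, f(5) = 1/3
Renewal equation for m(n) = E[N_n]: condition on τ_1 = k (if k <= n, one arrival plus a fresh copy on the remaining n−k steps): m(n) = F(n) + Σ_{k<=n} f(k)·m(n−k), where F(n) = P(τ <= n) and m(0) = 0
m(1) = F(1) = 1/3
m(2) = F(2) + f(1)·m(1) = 1/2 + 1/3·1/3 = 11/18
m(3) = F(3) + f(1)·m(2) + f(2)·m(1) = 1/2 + 1/3·11/18 + 1/6·1/3 = 41/54
m(4) = F(4) + f(1)·m(3) + f(2)·m(2) = 2/3 + 1/3·41/54 + 1/6·11/18 = 331/324
m(5) = F(5) + f(1)·m(4) + f(2)·m(3) + f(4)·m(1) = 1 + 1/3·331/324 + 1/6·41/54 + 1/6·1/3 = 370/243
m(6) = F(6) + f(1)·m(5) + f(2)·m(4) + f(4)·m(2) + f(5)·m(1) = 1 + 1/3·370/243 + 1/6·331/324 + 1/6·11/18 + 1/3·1/3 = 11027/5832
E[N_6] = m(6) = 11027/5832


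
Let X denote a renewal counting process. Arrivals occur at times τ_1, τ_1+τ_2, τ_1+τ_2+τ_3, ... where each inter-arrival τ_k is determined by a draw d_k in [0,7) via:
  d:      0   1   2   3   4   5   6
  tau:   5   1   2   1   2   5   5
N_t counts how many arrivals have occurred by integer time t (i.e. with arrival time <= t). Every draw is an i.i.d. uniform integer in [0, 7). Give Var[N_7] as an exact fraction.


608214968700/678223072849

Inter-arrival values over d=0..6: [5, 1, 2, 1, 2, 5, 5]
Each d has probability 1/7, so the pmf of τ is: f(1) = 2/7, f(2) = 2/7, f(5) = 3/7
Let p_n(j) = P(N_n = j), with p_0 = [1]. Condition on τ_1: p_n(0) = P(τ > n), and for j >= 1, p_n(j) = Σ_{k<=n} f(k)·p_{n−k}(j−1)
p_1 = [5/7, 2/7]  (j = 0..1)
p_2 = [3/7, 24/49, 4/49]  (j = 0..2)
p_3 = [3/7, 16/49, 76/343, 8/343]  (j = 0..3)
p_4 = [3/7, 12/49, 80/343, 208/2401, 16/2401]  (j = 0..4)
p_5 = [0, 33/49, 8/49, 312/2401, 528/16807, 32/16807]  (j = 0..5)
p_6 = [0, 3/7, 132/343, 272/2401, 1040/16807, 1280/117649, 64/117649]  (j = 0..6)
p_7 = [0, 9/49, 180/343, 460/2401, 1168/16807, 64/2401, 3008/823543, 128/823543]  (j = 0..7)
E[N_7] = Σ j·p_7(j) = 1846595/823543;  E[N_7²] = Σ j²·p_7(j) = 4879075/823543
Var[N_7] = 4879075/823543 − (1846595/823543)² = 608214968700/678223072849


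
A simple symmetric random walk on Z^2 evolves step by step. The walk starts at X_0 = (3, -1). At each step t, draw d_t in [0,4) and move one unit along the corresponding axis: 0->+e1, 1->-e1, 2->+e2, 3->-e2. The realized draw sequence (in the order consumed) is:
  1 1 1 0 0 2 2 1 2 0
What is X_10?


(2, 2)

t=0: X=(3, -1), d=1 → -e1, X_1=(2, -1)
t=1: X=(2, -1), d=1 → -e1, X_2=(1, -1)
t=2: X=(1, -1), d=1 → -e1, X_3=(0, -1)
t=3: X=(0, -1), d=0 → +e1, X_4=(1, -1)
t=4: X=(1, -1), d=0 → +e1, X_5=(2, -1)
t=5: X=(2, -1), d=2 → +e2, X_6=(2, 0)
t=6: X=(2, 0), d=2 → +e2, X_7=(2, 1)
t=7: X=(2, 1), d=1 → -e1, X_8=(1, 1)
t=8: X=(1, 1), d=2 → +e2, X_9=(1, 2)
t=9: X=(1, 2), d=0 → +e1, X_10=(2, 2)


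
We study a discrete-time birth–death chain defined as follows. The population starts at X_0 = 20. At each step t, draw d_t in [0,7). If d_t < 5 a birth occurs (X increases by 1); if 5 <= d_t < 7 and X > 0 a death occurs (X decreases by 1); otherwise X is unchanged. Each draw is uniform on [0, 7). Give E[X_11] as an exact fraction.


173/7

X can drop by at most 1 per step and X_0 = 20 > T = 11, so X_t >= 20 − t >= 9 > 0 for every t <= 11: the floor at 0 (the 'and X > 0' condition) never binds. Hence X_11 = X_0 + Σ_{t<11} Y_t with i.i.d. increments Y_t = y(d_t) ∈ {+1, −1, 0}.
Outcome values over d=0..6: [1, 1, 1, 1, 1, -1, -1]
Σy = 3, Σy² = 7, M = 7
μ = 3/7 = 3/7,  σ² = 7/7 − (3/7)² = 40/49
E[X_11] = 20 + 11·(3/7) = 173/7


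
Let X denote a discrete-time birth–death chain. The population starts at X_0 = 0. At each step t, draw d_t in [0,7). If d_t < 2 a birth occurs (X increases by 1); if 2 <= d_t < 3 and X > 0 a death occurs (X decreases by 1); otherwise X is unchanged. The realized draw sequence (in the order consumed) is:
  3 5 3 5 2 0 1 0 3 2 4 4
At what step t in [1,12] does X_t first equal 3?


8

t=0: X=0, d=3 → hold, X_1=0
t=1: X=0, d=5 → hold, X_2=0
t=2: X=0, d=3 → hold, X_3=0
t=3: X=0, d=5 → hold, X_4=0
t=4: X=0, d=2 → hold, X_5=0
t=5: X=0, d=0 → birth, X_6=1
t=6: X=1, d=1 → birth, X_7=2
t=7: X=2, d=0 → birth, X_8=3
t=8: X=3, d=3 → hold, X_9=3
t=9: X=3, d=2 → death, X_10=2
t=10: X=2, d=4 → hold, X_11=2
t=11: X=2, d=4 → hold, X_12=2


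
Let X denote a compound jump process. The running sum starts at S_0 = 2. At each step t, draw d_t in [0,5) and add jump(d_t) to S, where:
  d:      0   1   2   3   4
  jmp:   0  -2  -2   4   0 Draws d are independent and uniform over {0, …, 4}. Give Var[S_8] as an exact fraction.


Outcome values over d=0..4: [0, -2, -2, 4, 0]
Σy = 0, Σy² = 24, M = 5
μ = 0/5 = 0,  σ² = 24/5 − (0)² = 24/5
Independent increments: Var[S_8] = 8·σ² = 8·(24/5) = 192/5

192/5


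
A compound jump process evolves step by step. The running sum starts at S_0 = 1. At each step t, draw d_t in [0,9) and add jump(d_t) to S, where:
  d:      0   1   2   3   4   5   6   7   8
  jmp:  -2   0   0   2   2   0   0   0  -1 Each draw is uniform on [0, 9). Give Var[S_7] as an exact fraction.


Outcome values over d=0..8: [-2, 0, 0, 2, 2, 0, 0, 0, -1]
Σy = 1, Σy² = 13, M = 9
μ = 1/9 = 1/9,  σ² = 13/9 − (1/9)² = 116/81
Independent increments: Var[S_7] = 7·σ² = 7·(116/81) = 812/81

812/81


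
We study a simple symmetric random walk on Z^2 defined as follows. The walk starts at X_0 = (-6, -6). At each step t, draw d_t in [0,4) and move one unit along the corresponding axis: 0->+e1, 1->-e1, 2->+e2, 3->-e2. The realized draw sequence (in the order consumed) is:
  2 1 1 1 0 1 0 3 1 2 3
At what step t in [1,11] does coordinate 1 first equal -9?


4

t=0: X=(-6, -6), d=2 → +e2, X_1=(-6, -5)
t=1: X=(-6, -5), d=1 → -e1, X_2=(-7, -5)
t=2: X=(-7, -5), d=1 → -e1, X_3=(-8, -5)
t=3: X=(-8, -5), d=1 → -e1, X_4=(-9, -5)
t=4: X=(-9, -5), d=0 → +e1, X_5=(-8, -5)
t=5: X=(-8, -5), d=1 → -e1, X_6=(-9, -5)
t=6: X=(-9, -5), d=0 → +e1, X_7=(-8, -5)
t=7: X=(-8, -5), d=3 → -e2, X_8=(-8, -6)
t=8: X=(-8, -6), d=1 → -e1, X_9=(-9, -6)
t=9: X=(-9, -6), d=2 → +e2, X_10=(-9, -5)
t=10: X=(-9, -5), d=3 → -e2, X_11=(-9, -6)


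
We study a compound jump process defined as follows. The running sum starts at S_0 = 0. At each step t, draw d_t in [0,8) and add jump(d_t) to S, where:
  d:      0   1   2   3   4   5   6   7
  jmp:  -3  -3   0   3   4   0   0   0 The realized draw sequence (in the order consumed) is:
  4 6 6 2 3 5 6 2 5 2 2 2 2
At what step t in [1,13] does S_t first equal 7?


5

t=0: S=0, d=4, jump=4, S_1=4
t=1: S=4, d=6, jump=0, S_2=4
t=2: S=4, d=6, jump=0, S_3=4
t=3: S=4, d=2, jump=0, S_4=4
t=4: S=4, d=3, jump=3, S_5=7
t=5: S=7, d=5, jump=0, S_6=7
t=6: S=7, d=6, jump=0, S_7=7
t=7: S=7, d=2, jump=0, S_8=7
t=8: S=7, d=5, jump=0, S_9=7
t=9: S=7, d=2, jump=0, S_10=7
t=10: S=7, d=2, jump=0, S_11=7
t=11: S=7, d=2, jump=0, S_12=7
t=12: S=7, d=2, jump=0, S_13=7


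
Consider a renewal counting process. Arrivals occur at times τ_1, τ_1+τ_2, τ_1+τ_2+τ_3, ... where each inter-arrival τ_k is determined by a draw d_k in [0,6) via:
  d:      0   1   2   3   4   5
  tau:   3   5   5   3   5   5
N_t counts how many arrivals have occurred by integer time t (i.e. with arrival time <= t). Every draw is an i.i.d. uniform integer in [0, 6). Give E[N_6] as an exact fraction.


Inter-arrival values over d=0..5: [3, 5, 5, 3, 5, 5]
Each d has probability 1/6, so the pmf of τ is: f(3) = 1/3, f(5) = 2/3
Renewal equation for m(n) = E[N_n]: condition on τ_1 = k (if k <= n, one arrival plus a fresh copy on the remaining n−k steps): m(n) = F(n) + Σ_{k<=n} f(k)·m(n−k), where F(n) = P(τ <= n) and m(0) = 0
m(1) = F(1) = 0
m(2) = F(2) = 0
m(3) = F(3) = 1/3
m(4) = F(4) = 1/3
m(5) = F(5) = 1
m(6) = F(6) + f(3)·m(3) = 1 + 1/3·1/3 = 10/9
E[N_6] = m(6) = 10/9

10/9


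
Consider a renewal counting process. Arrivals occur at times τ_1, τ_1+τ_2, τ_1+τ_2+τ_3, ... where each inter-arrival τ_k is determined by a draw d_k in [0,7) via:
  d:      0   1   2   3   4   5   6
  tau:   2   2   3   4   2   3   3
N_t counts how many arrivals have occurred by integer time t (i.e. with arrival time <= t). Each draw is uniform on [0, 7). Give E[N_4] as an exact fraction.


58/49

Inter-arrival values over d=0..6: [2, 2, 3, 4, 2, 3, 3]
Each d has probability 1/7, so the pmf of τ is: f(2) = 3/7, f(3) = 3/7, f(4) = 1/7
Renewal equation for m(n) = E[N_n]: condition on τ_1 = k (if k <= n, one arrival plus a fresh copy on the remaining n−k steps): m(n) = F(n) + Σ_{k<=n} f(k)·m(n−k), where F(n) = P(τ <= n) and m(0) = 0
m(1) = F(1) = 0
m(2) = F(2) = 3/7
m(3) = F(3) = 6/7
m(4) = F(4) + f(2)·m(2) = 1 + 3/7·3/7 = 58/49
E[N_4] = m(4) = 58/49


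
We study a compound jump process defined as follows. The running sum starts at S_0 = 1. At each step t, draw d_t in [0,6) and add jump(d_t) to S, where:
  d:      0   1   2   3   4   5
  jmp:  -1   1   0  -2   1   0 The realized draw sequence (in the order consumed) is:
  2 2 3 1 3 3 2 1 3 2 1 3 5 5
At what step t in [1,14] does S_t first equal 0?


t=0: S=1, d=2, jump=0, S_1=1
t=1: S=1, d=2, jump=0, S_2=1
t=2: S=1, d=3, jump=-2, S_3=-1
t=3: S=-1, d=1, jump=1, S_4=0
t=4: S=0, d=3, jump=-2, S_5=-2
t=5: S=-2, d=3, jump=-2, S_6=-4
t=6: S=-4, d=2, jump=0, S_7=-4
t=7: S=-4, d=1, jump=1, S_8=-3
t=8: S=-3, d=3, jump=-2, S_9=-5
t=9: S=-5, d=2, jump=0, S_10=-5
t=10: S=-5, d=1, jump=1, S_11=-4
t=11: S=-4, d=3, jump=-2, S_12=-6
t=12: S=-6, d=5, jump=0, S_13=-6
t=13: S=-6, d=5, jump=0, S_14=-6

4


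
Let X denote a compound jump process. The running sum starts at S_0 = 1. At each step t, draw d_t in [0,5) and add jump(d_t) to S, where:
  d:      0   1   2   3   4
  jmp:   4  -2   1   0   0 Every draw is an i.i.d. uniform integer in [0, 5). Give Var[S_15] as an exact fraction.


288/5

Outcome values over d=0..4: [4, -2, 1, 0, 0]
Σy = 3, Σy² = 21, M = 5
μ = 3/5 = 3/5,  σ² = 21/5 − (3/5)² = 96/25
Independent increments: Var[S_15] = 15·σ² = 15·(96/25) = 288/5


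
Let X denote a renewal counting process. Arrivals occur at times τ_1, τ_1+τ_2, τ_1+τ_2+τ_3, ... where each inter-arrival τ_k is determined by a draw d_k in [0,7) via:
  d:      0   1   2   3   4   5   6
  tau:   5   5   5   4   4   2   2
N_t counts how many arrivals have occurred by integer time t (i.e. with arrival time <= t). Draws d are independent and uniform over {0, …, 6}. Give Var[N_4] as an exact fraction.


936/2401

Inter-arrival values over d=0..6: [5, 5, 5, 4, 4, 2, 2]
Each d has probability 1/7, so the pmf of τ is: f(2) = 2/7, f(4) = 2/7, f(5) = 3/7
Let p_n(j) = P(N_n = j), with p_0 = [1]. Condition on τ_1: p_n(0) = P(τ > n), and for j >= 1, p_n(j) = Σ_{k<=n} f(k)·p_{n−k}(j−1)
p_1 = [1]  (j = 0)
p_2 = [5/7, 2/7]  (j = 0..1)
p_3 = [5/7, 2/7]  (j = 0..1)
p_4 = [3/7, 24/49, 4/49]  (j = 0..2)
E[N_4] = Σ j·p_4(j) = 32/49;  E[N_4²] = Σ j²·p_4(j) = 40/49
Var[N_4] = 40/49 − (32/49)² = 936/2401


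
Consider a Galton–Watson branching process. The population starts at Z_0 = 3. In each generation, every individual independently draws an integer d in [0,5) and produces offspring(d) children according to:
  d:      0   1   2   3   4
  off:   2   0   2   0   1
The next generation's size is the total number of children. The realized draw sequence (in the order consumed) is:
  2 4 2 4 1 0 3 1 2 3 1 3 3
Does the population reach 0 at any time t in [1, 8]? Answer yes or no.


yes

gen 0: Z_0=3, draws=[2, 4, 2], offspring=[2, 1, 2], Z_1=5
gen 1: Z_1=5, draws=[4, 1, 0, 3, 1], offspring=[1, 0, 2, 0, 0], Z_2=3
gen 2: Z_2=3, draws=[2, 3, 1], offspring=[2, 0, 0], Z_3=2
gen 3: Z_3=2, draws=[3, 3], offspring=[0, 0], Z_4=0
gen 4: Z_4=0, draws=[], offspring=[], Z_5=0
gen 5: Z_5=0, draws=[], offspring=[], Z_6=0
gen 6: Z_6=0, draws=[], offspring=[], Z_7=0
gen 7: Z_7=0, draws=[], offspring=[], Z_8=0


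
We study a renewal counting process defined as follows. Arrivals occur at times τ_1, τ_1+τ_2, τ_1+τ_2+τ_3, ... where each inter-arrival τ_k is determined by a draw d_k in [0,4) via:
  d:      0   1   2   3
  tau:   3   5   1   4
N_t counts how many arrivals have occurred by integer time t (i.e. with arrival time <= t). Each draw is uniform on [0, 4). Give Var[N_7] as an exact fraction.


187396007/268435456

Inter-arrival values over d=0..3: [3, 5, 1, 4]
Each d has probability 1/4, so the pmf of τ is: f(1) = 1/4, f(3) = 1/4, f(4) = 1/4, f(5) = 1/4
Let p_n(j) = P(N_n = j), with p_0 = [1]. Condition on τ_1: p_n(0) = P(τ > n), and for j >= 1, p_n(j) = Σ_{k<=n} f(k)·p_{n−k}(j−1)
p_1 = [3/4, 1/4]  (j = 0..1)
p_2 = [3/4, 3/16, 1/16]  (j = 0..2)
p_3 = [1/2, 7/16, 3/64, 1/64]  (j = 0..3)
p_4 = [1/4, 9/16, 11/64, 3/256, 1/256]  (j = 0..4)
p_5 = [0, 11/16, 1/4, 15/256, 3/1024, 1/1024]  (j = 0..5)
p_6 = [0, 1/2, 25/64, 23/256, 19/1024, 3/4096, 1/4096]  (j = 0..6)
p_7 = [0, 3/8, 27/64, 43/256, 15/512, 23/4096, 3/16384, 1/16384]  (j = 0..7)
E[N_7] = Σ j·p_7(j) = 30629/16384;  E[N_7²] = Σ j²·p_7(j) = 68697/16384
Var[N_7] = 68697/16384 − (30629/16384)² = 187396007/268435456


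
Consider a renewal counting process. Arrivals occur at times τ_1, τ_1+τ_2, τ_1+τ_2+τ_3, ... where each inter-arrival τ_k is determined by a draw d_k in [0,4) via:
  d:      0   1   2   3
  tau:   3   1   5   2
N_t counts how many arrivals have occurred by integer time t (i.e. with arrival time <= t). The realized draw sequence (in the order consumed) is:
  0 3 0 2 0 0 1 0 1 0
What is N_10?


draw d_1=0: τ_1=3, arrival time A_1=3
draw d_2=3: τ_2=2, arrival time A_2=5
draw d_3=0: τ_3=3, arrival time A_3=8
draw d_4=2: τ_4=5, arrival time A_4=13
draw d_5=0: τ_5=3, arrival time A_5=16
draw d_6=0: τ_6=3, arrival time A_6=19
draw d_7=1: τ_7=1, arrival time A_7=20
draw d_8=0: τ_8=3, arrival time A_8=23
draw d_9=1: τ_9=1, arrival time A_9=24
draw d_10=0: τ_10=3, arrival time A_10=27
N_t over t=0..10: 0:0 1:0 2:0 3:1 4:1 5:2 6:2 7:2 8:3 9:3 10:3

3


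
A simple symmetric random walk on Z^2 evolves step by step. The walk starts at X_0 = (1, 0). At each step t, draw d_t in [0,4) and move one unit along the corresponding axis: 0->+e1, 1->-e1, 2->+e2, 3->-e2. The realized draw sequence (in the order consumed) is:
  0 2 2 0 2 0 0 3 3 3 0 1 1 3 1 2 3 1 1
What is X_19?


t=0: X=(1, 0), d=0 → +e1, X_1=(2, 0)
t=1: X=(2, 0), d=2 → +e2, X_2=(2, 1)
t=2: X=(2, 1), d=2 → +e2, X_3=(2, 2)
t=3: X=(2, 2), d=0 → +e1, X_4=(3, 2)
t=4: X=(3, 2), d=2 → +e2, X_5=(3, 3)
t=5: X=(3, 3), d=0 → +e1, X_6=(4, 3)
t=6: X=(4, 3), d=0 → +e1, X_7=(5, 3)
t=7: X=(5, 3), d=3 → -e2, X_8=(5, 2)
t=8: X=(5, 2), d=3 → -e2, X_9=(5, 1)
t=9: X=(5, 1), d=3 → -e2, X_10=(5, 0)
t=10: X=(5, 0), d=0 → +e1, X_11=(6, 0)
t=11: X=(6, 0), d=1 → -e1, X_12=(5, 0)
t=12: X=(5, 0), d=1 → -e1, X_13=(4, 0)
t=13: X=(4, 0), d=3 → -e2, X_14=(4, -1)
t=14: X=(4, -1), d=1 → -e1, X_15=(3, -1)
t=15: X=(3, -1), d=2 → +e2, X_16=(3, 0)
t=16: X=(3, 0), d=3 → -e2, X_17=(3, -1)
t=17: X=(3, -1), d=1 → -e1, X_18=(2, -1)
t=18: X=(2, -1), d=1 → -e1, X_19=(1, -1)

(1, -1)


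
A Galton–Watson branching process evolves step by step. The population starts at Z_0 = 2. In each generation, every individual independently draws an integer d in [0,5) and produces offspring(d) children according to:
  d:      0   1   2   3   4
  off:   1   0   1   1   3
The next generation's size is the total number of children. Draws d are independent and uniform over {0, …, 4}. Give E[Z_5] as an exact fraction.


Outcome values over d=0..4: [1, 0, 1, 1, 3]
Σy = 6, Σy² = 12, M = 5
μ = 6/5 = 6/5,  σ² = 12/5 − (6/5)² = 24/25
E[Z_0] = 2
E[Z_1] = 6/5·E[Z_0] = 12/5
E[Z_2] = 6/5·E[Z_1] = 72/25
E[Z_3] = 6/5·E[Z_2] = 432/125
E[Z_4] = 6/5·E[Z_3] = 2592/625
E[Z_5] = 6/5·E[Z_4] = 15552/3125

15552/3125


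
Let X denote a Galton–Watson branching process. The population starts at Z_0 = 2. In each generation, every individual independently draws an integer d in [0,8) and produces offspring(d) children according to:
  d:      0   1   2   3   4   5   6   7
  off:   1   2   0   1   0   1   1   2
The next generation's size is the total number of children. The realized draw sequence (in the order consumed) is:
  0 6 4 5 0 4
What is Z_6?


0

gen 0: Z_0=2, draws=[0, 6], offspring=[1, 1], Z_1=2
gen 1: Z_1=2, draws=[4, 5], offspring=[0, 1], Z_2=1
gen 2: Z_2=1, draws=[0], offspring=[1], Z_3=1
gen 3: Z_3=1, draws=[4], offspring=[0], Z_4=0
gen 4: Z_4=0, draws=[], offspring=[], Z_5=0
gen 5: Z_5=0, draws=[], offspring=[], Z_6=0


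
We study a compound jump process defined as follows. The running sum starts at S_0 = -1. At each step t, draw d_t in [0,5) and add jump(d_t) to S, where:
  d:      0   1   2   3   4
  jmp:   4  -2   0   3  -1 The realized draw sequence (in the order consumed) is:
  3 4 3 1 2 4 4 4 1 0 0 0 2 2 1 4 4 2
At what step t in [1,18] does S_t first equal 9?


12

t=0: S=-1, d=3, jump=3, S_1=2
t=1: S=2, d=4, jump=-1, S_2=1
t=2: S=1, d=3, jump=3, S_3=4
t=3: S=4, d=1, jump=-2, S_4=2
t=4: S=2, d=2, jump=0, S_5=2
t=5: S=2, d=4, jump=-1, S_6=1
t=6: S=1, d=4, jump=-1, S_7=0
t=7: S=0, d=4, jump=-1, S_8=-1
t=8: S=-1, d=1, jump=-2, S_9=-3
t=9: S=-3, d=0, jump=4, S_10=1
t=10: S=1, d=0, jump=4, S_11=5
t=11: S=5, d=0, jump=4, S_12=9
t=12: S=9, d=2, jump=0, S_13=9
t=13: S=9, d=2, jump=0, S_14=9
t=14: S=9, d=1, jump=-2, S_15=7
t=15: S=7, d=4, jump=-1, S_16=6
t=16: S=6, d=4, jump=-1, S_17=5
t=17: S=5, d=2, jump=0, S_18=5


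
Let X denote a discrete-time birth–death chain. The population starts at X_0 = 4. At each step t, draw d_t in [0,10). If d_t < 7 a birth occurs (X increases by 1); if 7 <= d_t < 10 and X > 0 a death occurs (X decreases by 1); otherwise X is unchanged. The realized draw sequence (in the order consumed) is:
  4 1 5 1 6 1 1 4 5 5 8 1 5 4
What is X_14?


16

t=0: X=4, d=4 → birth, X_1=5
t=1: X=5, d=1 → birth, X_2=6
t=2: X=6, d=5 → birth, X_3=7
t=3: X=7, d=1 → birth, X_4=8
t=4: X=8, d=6 → birth, X_5=9
t=5: X=9, d=1 → birth, X_6=10
t=6: X=10, d=1 → birth, X_7=11
t=7: X=11, d=4 → birth, X_8=12
t=8: X=12, d=5 → birth, X_9=13
t=9: X=13, d=5 → birth, X_10=14
t=10: X=14, d=8 → death, X_11=13
t=11: X=13, d=1 → birth, X_12=14
t=12: X=14, d=5 → birth, X_13=15
t=13: X=15, d=4 → birth, X_14=16


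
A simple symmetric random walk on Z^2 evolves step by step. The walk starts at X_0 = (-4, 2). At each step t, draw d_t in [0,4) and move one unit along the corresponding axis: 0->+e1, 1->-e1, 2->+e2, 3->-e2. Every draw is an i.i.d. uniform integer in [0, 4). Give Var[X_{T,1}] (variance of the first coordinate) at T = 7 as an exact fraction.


7/2

Outcome values over d=0..3: [1, -1, 0, 0]
Σy = 0, Σy² = 2, M = 4
μ = 0/4 = 0,  σ² = 2/4 − (0)² = 1/2
Independent increments: Var[X_7] = 7·σ² = 7·(1/2) = 7/2


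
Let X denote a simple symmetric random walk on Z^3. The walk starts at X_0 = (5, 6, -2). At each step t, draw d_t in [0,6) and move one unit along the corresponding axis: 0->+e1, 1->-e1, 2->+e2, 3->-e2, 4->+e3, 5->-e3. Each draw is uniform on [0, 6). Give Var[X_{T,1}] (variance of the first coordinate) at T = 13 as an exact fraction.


13/3

Outcome values over d=0..5: [1, -1, 0, 0, 0, 0]
Σy = 0, Σy² = 2, M = 6
μ = 0/6 = 0,  σ² = 2/6 − (0)² = 1/3
Independent increments: Var[X_13] = 13·σ² = 13·(1/3) = 13/3


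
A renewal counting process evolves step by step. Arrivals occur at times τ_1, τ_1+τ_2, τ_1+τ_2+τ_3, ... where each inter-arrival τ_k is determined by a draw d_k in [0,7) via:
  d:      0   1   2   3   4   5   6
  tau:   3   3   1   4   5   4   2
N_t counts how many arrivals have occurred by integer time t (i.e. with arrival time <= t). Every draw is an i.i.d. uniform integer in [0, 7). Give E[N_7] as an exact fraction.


Inter-arrival values over d=0..6: [3, 3, 1, 4, 5, 4, 2]
Each d has probability 1/7, so the pmf of τ is: f(1) = 1/7, f(2) = 1/7, f(3) = 2/7, f(4) = 2/7, f(5) = 1/7
Renewal equation for m(n) = E[N_n]: condition on τ_1 = k (if k <= n, one arrival plus a fresh copy on the remaining n−k steps): m(n) = F(n) + Σ_{k<=n} f(k)·m(n−k), where F(n) = P(τ <= n) and m(0) = 0
m(1) = F(1) = 1/7
m(2) = F(2) + f(1)·m(1) = 2/7 + 1/7·1/7 = 15/49
m(3) = F(3) + f(1)·m(2) + f(2)·m(1) = 4/7 + 1/7·15/49 + 1/7·1/7 = 218/343
m(4) = F(4) + f(1)·m(3) + f(2)·m(2) + f(3)·m(1) = 6/7 + 1/7·218/343 + 1/7·15/49 + 2/7·1/7 = 2479/2401
m(5) = F(5) + f(1)·m(4) + f(2)·m(3) + f(3)·m(2) + f(4)·m(1) = 1 + 1/7·2479/2401 + 1/7·218/343 + 2/7·15/49 + 2/7·1/7 = 22968/16807
m(6) = F(6) + f(1)·m(5) + f(2)·m(4) + f(3)·m(3) + f(4)·m(2) + f(5)·m(1) = 1 + 1/7·22968/16807 + 1/7·2479/2401 + 2/7·218/343 + 2/7·15/49 + 1/7·1/7 = 192025/117649
m(7) = F(7) + f(1)·m(6) + f(2)·m(5) + f(3)·m(4) + f(4)·m(3) + f(5)·m(2) = 1 + 1/7·192025/117649 + 1/7·22968/16807 + 2/7·2479/2401 + 2/7·218/343 + 1/7·15/49 = 1604849/823543
E[N_7] = m(7) = 1604849/823543

1604849/823543


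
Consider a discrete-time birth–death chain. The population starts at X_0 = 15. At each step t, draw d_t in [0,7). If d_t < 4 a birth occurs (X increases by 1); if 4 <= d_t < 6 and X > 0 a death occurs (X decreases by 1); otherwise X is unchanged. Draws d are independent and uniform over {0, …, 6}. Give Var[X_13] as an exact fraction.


494/49

X can drop by at most 1 per step and X_0 = 15 > T = 13, so X_t >= 15 − t >= 2 > 0 for every t <= 13: the floor at 0 (the 'and X > 0' condition) never binds. Hence X_13 = X_0 + Σ_{t<13} Y_t with i.i.d. increments Y_t = y(d_t) ∈ {+1, −1, 0}.
Outcome values over d=0..6: [1, 1, 1, 1, -1, -1, 0]
Σy = 2, Σy² = 6, M = 7
μ = 2/7 = 2/7,  σ² = 6/7 − (2/7)² = 38/49
Independent increments: Var[X_13] = 13·σ² = 13·(38/49) = 494/49


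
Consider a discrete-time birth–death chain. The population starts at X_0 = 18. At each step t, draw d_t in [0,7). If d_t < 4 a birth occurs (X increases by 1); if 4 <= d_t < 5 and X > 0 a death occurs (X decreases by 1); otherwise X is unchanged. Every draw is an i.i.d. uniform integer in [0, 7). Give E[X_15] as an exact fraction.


171/7

X can drop by at most 1 per step and X_0 = 18 > T = 15, so X_t >= 18 − t >= 3 > 0 for every t <= 15: the floor at 0 (the 'and X > 0' condition) never binds. Hence X_15 = X_0 + Σ_{t<15} Y_t with i.i.d. increments Y_t = y(d_t) ∈ {+1, −1, 0}.
Outcome values over d=0..6: [1, 1, 1, 1, -1, 0, 0]
Σy = 3, Σy² = 5, M = 7
μ = 3/7 = 3/7,  σ² = 5/7 − (3/7)² = 26/49
E[X_15] = 18 + 15·(3/7) = 171/7


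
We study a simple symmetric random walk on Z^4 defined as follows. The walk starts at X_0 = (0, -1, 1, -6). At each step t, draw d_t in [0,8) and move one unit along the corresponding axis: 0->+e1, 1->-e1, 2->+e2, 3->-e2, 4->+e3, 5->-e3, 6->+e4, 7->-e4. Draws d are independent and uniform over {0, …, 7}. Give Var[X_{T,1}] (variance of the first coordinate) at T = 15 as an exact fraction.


Outcome values over d=0..7: [1, -1, 0, 0, 0, 0, 0, 0]
Σy = 0, Σy² = 2, M = 8
μ = 0/8 = 0,  σ² = 2/8 − (0)² = 1/4
Independent increments: Var[X_15] = 15·σ² = 15·(1/4) = 15/4

15/4


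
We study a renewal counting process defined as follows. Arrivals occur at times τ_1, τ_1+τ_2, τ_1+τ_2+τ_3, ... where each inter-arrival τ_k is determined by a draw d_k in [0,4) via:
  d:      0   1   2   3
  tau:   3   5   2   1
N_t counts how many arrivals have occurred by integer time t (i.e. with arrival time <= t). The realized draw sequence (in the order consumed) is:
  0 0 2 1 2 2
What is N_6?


draw d_1=0: τ_1=3, arrival time A_1=3
draw d_2=0: τ_2=3, arrival time A_2=6
draw d_3=2: τ_3=2, arrival time A_3=8
draw d_4=1: τ_4=5, arrival time A_4=13
draw d_5=2: τ_5=2, arrival time A_5=15
draw d_6=2: τ_6=2, arrival time A_6=17
N_t over t=0..6: 0:0 1:0 2:0 3:1 4:1 5:1 6:2

2


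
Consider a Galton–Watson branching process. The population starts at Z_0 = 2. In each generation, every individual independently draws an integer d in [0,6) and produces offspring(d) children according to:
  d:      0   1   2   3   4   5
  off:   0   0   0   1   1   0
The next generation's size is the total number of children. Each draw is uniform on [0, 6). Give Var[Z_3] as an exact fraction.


Outcome values over d=0..5: [0, 0, 0, 1, 1, 0]
Σy = 2, Σy² = 2, M = 6
μ = 2/6 = 1/3,  σ² = 2/6 − (1/3)² = 2/9
V_0 = 0, E_0 = 2
V_1 = 2/9·E_0 + (1/3)²·V_0 = 4/9;  E_1 = 2/3
V_2 = 2/9·E_1 + (1/3)²·V_1 = 16/81;  E_2 = 2/9
V_3 = 2/9·E_2 + (1/3)²·V_2 = 52/729;  E_3 = 2/27

52/729


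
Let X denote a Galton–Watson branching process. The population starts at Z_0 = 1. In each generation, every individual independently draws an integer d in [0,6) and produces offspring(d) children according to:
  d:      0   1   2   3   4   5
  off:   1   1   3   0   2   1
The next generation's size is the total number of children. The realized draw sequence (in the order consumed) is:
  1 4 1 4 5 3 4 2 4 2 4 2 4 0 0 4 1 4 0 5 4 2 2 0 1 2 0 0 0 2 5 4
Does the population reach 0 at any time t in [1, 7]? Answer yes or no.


gen 0: Z_0=1, draws=[1], offspring=[1], Z_1=1
gen 1: Z_1=1, draws=[4], offspring=[2], Z_2=2
gen 2: Z_2=2, draws=[1, 4], offspring=[1, 2], Z_3=3
gen 3: Z_3=3, draws=[5, 3, 4], offspring=[1, 0, 2], Z_4=3
gen 4: Z_4=3, draws=[2, 4, 2], offspring=[3, 2, 3], Z_5=8
gen 5: Z_5=8, draws=[4, 2, 4, 0, 0, 4, 1, 4], offspring=[2, 3, 2, 1, 1, 2, 1, 2], Z_6=14
gen 6: Z_6=14, draws=[0, 5, 4, 2, 2, 0, 1, 2, 0, 0, 0, 2, 5, 4], offspring=[1, 1, 2, 3, 3, 1, 1, 3, 1, 1, 1, 3, 1, 2], Z_7=24

no


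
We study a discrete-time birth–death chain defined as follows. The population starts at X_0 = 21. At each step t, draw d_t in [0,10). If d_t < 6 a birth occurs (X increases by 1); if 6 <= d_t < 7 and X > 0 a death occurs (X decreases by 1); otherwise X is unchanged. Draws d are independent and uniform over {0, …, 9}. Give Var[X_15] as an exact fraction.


27/4

X can drop by at most 1 per step and X_0 = 21 > T = 15, so X_t >= 21 − t >= 6 > 0 for every t <= 15: the floor at 0 (the 'and X > 0' condition) never binds. Hence X_15 = X_0 + Σ_{t<15} Y_t with i.i.d. increments Y_t = y(d_t) ∈ {+1, −1, 0}.
Outcome values over d=0..9: [1, 1, 1, 1, 1, 1, -1, 0, 0, 0]
Σy = 5, Σy² = 7, M = 10
μ = 5/10 = 1/2,  σ² = 7/10 − (1/2)² = 9/20
Independent increments: Var[X_15] = 15·σ² = 15·(9/20) = 27/4


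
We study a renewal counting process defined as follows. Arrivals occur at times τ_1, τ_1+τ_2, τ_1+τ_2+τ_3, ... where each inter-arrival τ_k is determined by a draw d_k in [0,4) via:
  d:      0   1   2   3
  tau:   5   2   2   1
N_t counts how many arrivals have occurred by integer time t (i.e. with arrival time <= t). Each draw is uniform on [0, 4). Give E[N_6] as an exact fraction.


Inter-arrival values over d=0..3: [5, 2, 2, 1]
Each d has probability 1/4, so the pmf of τ is: f(1) = 1/4, f(2) = 1/2, f(5) = 1/4
Renewal equation for m(n) = E[N_n]: condition on τ_1 = k (if k <= n, one arrival plus a fresh copy on the remaining n−k steps): m(n) = F(n) + Σ_{k<=n} f(k)·m(n−k), where F(n) = P(τ <= n) and m(0) = 0
m(1) = F(1) = 1/4
m(2) = F(2) + f(1)·m(1) = 3/4 + 1/4·1/4 = 13/16
m(3) = F(3) + f(1)·m(2) + f(2)·m(1) = 3/4 + 1/4·13/16 + 1/2·1/4 = 69/64
m(4) = F(4) + f(1)·m(3) + f(2)·m(2) = 3/4 + 1/4·69/64 + 1/2·13/16 = 365/256
m(5) = F(5) + f(1)·m(4) + f(2)·m(3) = 1 + 1/4·365/256 + 1/2·69/64 = 1941/1024
m(6) = F(6) + f(1)·m(5) + f(2)·m(4) + f(5)·m(1) = 1 + 1/4·1941/1024 + 1/2·365/256 + 1/4·1/4 = 9213/4096
E[N_6] = m(6) = 9213/4096

9213/4096


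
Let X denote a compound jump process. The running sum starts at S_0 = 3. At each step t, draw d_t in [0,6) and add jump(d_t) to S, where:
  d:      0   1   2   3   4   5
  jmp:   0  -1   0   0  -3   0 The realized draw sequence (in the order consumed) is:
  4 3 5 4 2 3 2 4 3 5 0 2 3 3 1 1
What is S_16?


-8

t=0: S=3, d=4, jump=-3, S_1=0
t=1: S=0, d=3, jump=0, S_2=0
t=2: S=0, d=5, jump=0, S_3=0
t=3: S=0, d=4, jump=-3, S_4=-3
t=4: S=-3, d=2, jump=0, S_5=-3
t=5: S=-3, d=3, jump=0, S_6=-3
t=6: S=-3, d=2, jump=0, S_7=-3
t=7: S=-3, d=4, jump=-3, S_8=-6
t=8: S=-6, d=3, jump=0, S_9=-6
t=9: S=-6, d=5, jump=0, S_10=-6
t=10: S=-6, d=0, jump=0, S_11=-6
t=11: S=-6, d=2, jump=0, S_12=-6
t=12: S=-6, d=3, jump=0, S_13=-6
t=13: S=-6, d=3, jump=0, S_14=-6
t=14: S=-6, d=1, jump=-1, S_15=-7
t=15: S=-7, d=1, jump=-1, S_16=-8
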